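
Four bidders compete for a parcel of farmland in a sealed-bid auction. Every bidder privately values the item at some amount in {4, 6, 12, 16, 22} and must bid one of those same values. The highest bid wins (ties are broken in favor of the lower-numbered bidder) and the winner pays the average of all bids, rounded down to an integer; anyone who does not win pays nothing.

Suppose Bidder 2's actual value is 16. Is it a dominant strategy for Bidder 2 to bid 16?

No

Consider the case where Bidder 1 bids 4, Bidder 3 bids 4 and Bidder 4 bids 4.
Truthful bid 16: wins, pays 7, utility 16 - 7 = 9.
Bid 6 instead: wins, pays 4, utility 16 - 4 = 12.
Since 12 > 9, bidding 6 is strictly better here, so truthful bidding is not dominant.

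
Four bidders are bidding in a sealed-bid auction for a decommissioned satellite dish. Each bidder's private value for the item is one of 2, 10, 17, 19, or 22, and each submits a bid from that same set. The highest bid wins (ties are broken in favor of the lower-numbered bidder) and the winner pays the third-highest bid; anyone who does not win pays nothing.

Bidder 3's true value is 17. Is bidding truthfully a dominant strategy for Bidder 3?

No

Consider the case where Bidder 1 bids 2, Bidder 2 bids 2 and Bidder 4 bids 19.
Truthful bid 17: loses, pays 0, utility 0.
Bid 19 instead: wins, pays 2, utility 17 - 2 = 15.
Since 15 > 0, bidding 19 is strictly better here, so truthful bidding is not dominant.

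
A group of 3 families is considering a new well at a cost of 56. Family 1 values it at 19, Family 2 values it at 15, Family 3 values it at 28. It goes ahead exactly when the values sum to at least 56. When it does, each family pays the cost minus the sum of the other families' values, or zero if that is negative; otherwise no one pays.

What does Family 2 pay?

9

Total value 62 ≥ cost 56, so the project is built.
The other families' values sum to 47.
Cost minus that sum is 56 - 47 = 9.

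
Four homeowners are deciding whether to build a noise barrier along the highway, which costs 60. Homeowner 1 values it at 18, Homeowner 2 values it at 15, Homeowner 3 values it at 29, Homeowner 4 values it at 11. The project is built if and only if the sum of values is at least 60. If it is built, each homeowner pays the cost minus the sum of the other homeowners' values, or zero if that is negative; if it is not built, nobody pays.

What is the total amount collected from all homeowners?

Total value 73 ≥ cost 60, so it is built.
Homeowner 1: others sum to 55; max(0, 60 - 55) = 5.
Homeowner 2: others sum to 58; max(0, 60 - 58) = 2.
Homeowner 3: others sum to 44; max(0, 60 - 44) = 16.
Homeowner 4: others sum to 62; max(0, 60 - 62) = 0.
Total collected = 5 + 2 + 16 + 0 = 23.

23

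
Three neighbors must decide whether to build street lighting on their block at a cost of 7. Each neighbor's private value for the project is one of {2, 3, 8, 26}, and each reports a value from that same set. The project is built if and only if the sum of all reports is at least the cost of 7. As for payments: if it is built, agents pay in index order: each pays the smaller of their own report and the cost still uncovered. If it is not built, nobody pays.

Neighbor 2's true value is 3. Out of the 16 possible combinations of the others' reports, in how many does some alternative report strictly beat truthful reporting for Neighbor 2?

Others report (2, 3): truth gives 0; report 2 gives 1 > 0. Violating.
Others report (2, 8): truth gives 0; report 2 gives 1 > 0. Violating.
Others report (2, 26): truth gives 0; report 2 gives 1 > 0. Violating.
Others report (3, 2): truth gives 0; report 2 gives 1 > 0. Violating.
Others report (2, 2): truth gives 0; no alternative beats it.
Others report (8, 2): truth gives 3; no alternative beats it.
(Checking all 16 profiles: 7 have a profitable deviation, 9 do not.)

7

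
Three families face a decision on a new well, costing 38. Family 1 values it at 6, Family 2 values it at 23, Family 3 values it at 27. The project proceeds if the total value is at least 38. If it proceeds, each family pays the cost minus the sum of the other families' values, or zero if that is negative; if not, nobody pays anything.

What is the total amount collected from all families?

Total value 56 ≥ cost 38, so it is built.
Family 1: others sum to 50; max(0, 38 - 50) = 0.
Family 2: others sum to 33; max(0, 38 - 33) = 5.
Family 3: others sum to 29; max(0, 38 - 29) = 9.
Total collected = 0 + 5 + 9 = 14.

14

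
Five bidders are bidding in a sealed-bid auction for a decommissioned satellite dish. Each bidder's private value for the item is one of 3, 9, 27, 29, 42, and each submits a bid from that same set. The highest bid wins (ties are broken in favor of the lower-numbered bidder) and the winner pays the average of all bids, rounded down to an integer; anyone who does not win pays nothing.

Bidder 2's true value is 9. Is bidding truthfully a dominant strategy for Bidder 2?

Yes

Check each profile of the others' bids and compare truth against every alternative bid.
Others bid (3, 3, 3, 9): truth gives 4, best alternative gives 0.
Others bid (3, 3, 9, 3): truth gives 4, best alternative gives 0.
Others bid (3, 9, 3, 3): truth gives 4, best alternative gives 0.
Others bid (3, 3, 3, 3): truth gives 5, best alternative gives 2.
Others bid (3, 3, 9, 9): truth gives 3, best alternative gives 0.
Others bid (3, 9, 3, 9): truth gives 3, best alternative gives 0.
(Remaining 619 profiles checked similarly; truth is weakly best in each.)
In every case the truthful bid is at least as good as any alternative, so it is a dominant strategy.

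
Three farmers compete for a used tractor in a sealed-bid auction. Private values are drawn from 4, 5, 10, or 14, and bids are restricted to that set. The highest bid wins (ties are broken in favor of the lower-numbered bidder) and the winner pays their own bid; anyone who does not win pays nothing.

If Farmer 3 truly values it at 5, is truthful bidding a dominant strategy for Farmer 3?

Check each profile of the others' bids and compare truth against every alternative bid.
Others bid (4, 4): truth gives 0, best alternative gives 0.
Others bid (4, 5): truth gives 0, best alternative gives 0.
Others bid (4, 10): truth gives 0, best alternative gives 0.
Others bid (4, 14): truth gives 0, best alternative gives 0.
Others bid (5, 4): truth gives 0, best alternative gives 0.
Others bid (5, 5): truth gives 0, best alternative gives 0.
(Remaining 10 profiles checked similarly; truth is weakly best in each.)
In every case the truthful bid is at least as good as any alternative, so it is a dominant strategy.

Yes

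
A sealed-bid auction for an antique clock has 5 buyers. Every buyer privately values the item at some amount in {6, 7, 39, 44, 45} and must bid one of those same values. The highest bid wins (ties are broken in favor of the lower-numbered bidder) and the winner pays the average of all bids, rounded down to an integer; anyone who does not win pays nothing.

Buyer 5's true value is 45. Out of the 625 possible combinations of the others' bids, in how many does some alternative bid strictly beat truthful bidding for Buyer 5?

Others bid (6, 6, 6, 6): truth gives 32; bid 7 gives 39 > 32. Violating.
Others bid (6, 6, 6, 7): truth gives 31; bid 39 gives 33 > 31. Violating.
Others bid (6, 6, 7, 6): truth gives 31; bid 39 gives 33 > 31. Violating.
Others bid (6, 6, 7, 7): truth gives 31; bid 39 gives 32 > 31. Violating.
Others bid (6, 6, 6, 39): truth gives 25; no alternative beats it.
Others bid (6, 6, 6, 44): truth gives 24; no alternative beats it.
(Checking all 625 profiles: 26 have a profitable deviation, 599 do not.)

26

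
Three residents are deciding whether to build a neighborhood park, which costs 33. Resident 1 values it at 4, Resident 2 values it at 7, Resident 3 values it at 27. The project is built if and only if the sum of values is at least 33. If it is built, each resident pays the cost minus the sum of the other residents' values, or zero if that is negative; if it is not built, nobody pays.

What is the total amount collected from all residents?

Total value 38 ≥ cost 33, so it is built.
Resident 1: others sum to 34; max(0, 33 - 34) = 0.
Resident 2: others sum to 31; max(0, 33 - 31) = 2.
Resident 3: others sum to 11; max(0, 33 - 11) = 22.
Total collected = 0 + 2 + 22 = 24.

24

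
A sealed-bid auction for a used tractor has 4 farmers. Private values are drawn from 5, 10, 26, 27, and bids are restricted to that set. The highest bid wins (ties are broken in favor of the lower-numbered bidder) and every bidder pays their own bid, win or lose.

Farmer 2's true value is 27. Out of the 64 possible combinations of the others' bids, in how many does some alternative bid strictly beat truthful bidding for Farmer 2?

Others bid (5, 5, 5): truth gives 0; bid 10 gives 17 > 0. Violating.
Others bid (5, 5, 10): truth gives 0; bid 10 gives 17 > 0. Violating.
Others bid (5, 5, 26): truth gives 0; bid 26 gives 1 > 0. Violating.
Others bid (5, 10, 5): truth gives 0; bid 10 gives 17 > 0. Violating.
Others bid (5, 5, 27): truth gives 0; no alternative beats it.
Others bid (5, 10, 27): truth gives 0; no alternative beats it.
(Checking all 64 profiles: 34 have a profitable deviation, 30 do not.)

34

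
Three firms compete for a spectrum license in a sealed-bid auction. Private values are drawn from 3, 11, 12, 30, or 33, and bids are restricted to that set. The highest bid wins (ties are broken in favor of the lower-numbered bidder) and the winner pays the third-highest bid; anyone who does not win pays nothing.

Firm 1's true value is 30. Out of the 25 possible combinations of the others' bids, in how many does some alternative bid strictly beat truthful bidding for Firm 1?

6

Others bid (3, 33): truth gives 0; bid 33 gives 27 > 0. Violating.
Others bid (11, 33): truth gives 0; bid 33 gives 19 > 0. Violating.
Others bid (12, 33): truth gives 0; bid 33 gives 18 > 0. Violating.
Others bid (33, 3): truth gives 0; bid 33 gives 27 > 0. Violating.
Others bid (3, 3): truth gives 27; no alternative beats it.
Others bid (3, 11): truth gives 27; no alternative beats it.
(Checking all 25 profiles: 6 have a profitable deviation, 19 do not.)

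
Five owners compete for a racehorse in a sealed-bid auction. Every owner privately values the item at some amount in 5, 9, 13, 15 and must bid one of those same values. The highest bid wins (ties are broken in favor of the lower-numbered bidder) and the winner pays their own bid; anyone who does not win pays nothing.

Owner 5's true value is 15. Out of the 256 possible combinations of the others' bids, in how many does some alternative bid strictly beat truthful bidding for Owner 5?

16

Others bid (5, 5, 5, 5): truth gives 0; bid 9 gives 6 > 0. Violating.
Others bid (5, 5, 5, 9): truth gives 0; bid 13 gives 2 > 0. Violating.
Others bid (5, 5, 9, 5): truth gives 0; bid 13 gives 2 > 0. Violating.
Others bid (5, 5, 9, 9): truth gives 0; bid 13 gives 2 > 0. Violating.
Others bid (5, 5, 5, 13): truth gives 0; no alternative beats it.
Others bid (5, 5, 5, 15): truth gives 0; no alternative beats it.
(Checking all 256 profiles: 16 have a profitable deviation, 240 do not.)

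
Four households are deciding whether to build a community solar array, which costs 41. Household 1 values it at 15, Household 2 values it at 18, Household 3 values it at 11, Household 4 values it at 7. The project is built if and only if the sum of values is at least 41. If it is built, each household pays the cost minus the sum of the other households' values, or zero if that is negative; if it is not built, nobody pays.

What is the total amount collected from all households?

14

Total value 51 ≥ cost 41, so it is built.
Household 1: others sum to 36; max(0, 41 - 36) = 5.
Household 2: others sum to 33; max(0, 41 - 33) = 8.
Household 3: others sum to 40; max(0, 41 - 40) = 1.
Household 4: others sum to 44; max(0, 41 - 44) = 0.
Total collected = 5 + 8 + 1 + 0 = 14.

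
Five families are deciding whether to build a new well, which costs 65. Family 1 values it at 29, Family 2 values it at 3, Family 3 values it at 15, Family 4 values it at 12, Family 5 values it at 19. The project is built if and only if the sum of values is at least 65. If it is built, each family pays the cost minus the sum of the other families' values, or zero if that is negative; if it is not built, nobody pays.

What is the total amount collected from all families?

Total value 78 ≥ cost 65, so it is built.
Family 1: others sum to 49; max(0, 65 - 49) = 16.
Family 2: others sum to 75; max(0, 65 - 75) = 0.
Family 3: others sum to 63; max(0, 65 - 63) = 2.
Family 4: others sum to 66; max(0, 65 - 66) = 0.
Family 5: others sum to 59; max(0, 65 - 59) = 6.
Total collected = 16 + 0 + 2 + 0 + 6 = 24.

24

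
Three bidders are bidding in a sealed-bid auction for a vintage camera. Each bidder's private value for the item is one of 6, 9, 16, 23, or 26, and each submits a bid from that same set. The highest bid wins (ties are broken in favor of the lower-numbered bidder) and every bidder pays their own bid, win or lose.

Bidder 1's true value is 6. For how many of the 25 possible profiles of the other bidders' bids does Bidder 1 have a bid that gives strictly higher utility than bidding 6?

3

Others bid (6, 9): truth gives -6; bid 9 gives -3 > -6. Violating.
Others bid (9, 6): truth gives -6; bid 9 gives -3 > -6. Violating.
Others bid (9, 9): truth gives -6; bid 9 gives -3 > -6. Violating.
Others bid (6, 6): truth gives 0; no alternative beats it.
Others bid (6, 16): truth gives -6; no alternative beats it.
(Checking all 25 profiles: 3 have a profitable deviation, 22 do not.)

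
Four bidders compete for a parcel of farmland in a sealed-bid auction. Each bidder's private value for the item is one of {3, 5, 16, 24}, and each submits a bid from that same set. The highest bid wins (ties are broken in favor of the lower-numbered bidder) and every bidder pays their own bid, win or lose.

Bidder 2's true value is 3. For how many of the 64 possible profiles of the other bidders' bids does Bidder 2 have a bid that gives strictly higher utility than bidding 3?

Others bid (3, 3, 3): truth gives -3; bid 5 gives -2 > -3. Violating.
Others bid (3, 3, 5): truth gives -3; bid 5 gives -2 > -3. Violating.
Others bid (3, 5, 3): truth gives -3; bid 5 gives -2 > -3. Violating.
Others bid (3, 5, 5): truth gives -3; bid 5 gives -2 > -3. Violating.
Others bid (3, 3, 16): truth gives -3; no alternative beats it.
Others bid (3, 3, 24): truth gives -3; no alternative beats it.
(Checking all 64 profiles: 4 have a profitable deviation, 60 do not.)

4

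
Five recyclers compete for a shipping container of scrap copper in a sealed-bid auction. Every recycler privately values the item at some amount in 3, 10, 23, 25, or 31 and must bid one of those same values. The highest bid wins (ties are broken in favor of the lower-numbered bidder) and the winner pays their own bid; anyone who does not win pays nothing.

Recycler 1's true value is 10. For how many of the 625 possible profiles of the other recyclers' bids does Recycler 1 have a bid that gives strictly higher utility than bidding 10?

Others bid (3, 3, 3, 3): truth gives 0; bid 3 gives 7 > 0. Violating.
Others bid (3, 3, 3, 10): truth gives 0; no alternative beats it.
Others bid (3, 3, 3, 23): truth gives 0; no alternative beats it.
(Checking all 625 profiles: 1 has a profitable deviation, 624 do not.)

1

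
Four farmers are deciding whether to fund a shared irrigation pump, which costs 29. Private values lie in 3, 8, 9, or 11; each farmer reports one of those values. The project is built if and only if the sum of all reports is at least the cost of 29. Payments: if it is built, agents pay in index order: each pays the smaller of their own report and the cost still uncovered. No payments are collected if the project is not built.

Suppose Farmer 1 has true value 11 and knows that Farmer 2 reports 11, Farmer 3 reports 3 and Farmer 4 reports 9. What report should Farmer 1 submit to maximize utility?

Report 3: project not built, utility 0.
Report 8: project built, pays 8, utility 11 - 8 = 3.
Report 9: project built, pays 9, utility 11 - 9 = 2.
Report 11: project built, pays 11, utility 11 - 11 = 0.
The best choice is 8 with utility 3.

8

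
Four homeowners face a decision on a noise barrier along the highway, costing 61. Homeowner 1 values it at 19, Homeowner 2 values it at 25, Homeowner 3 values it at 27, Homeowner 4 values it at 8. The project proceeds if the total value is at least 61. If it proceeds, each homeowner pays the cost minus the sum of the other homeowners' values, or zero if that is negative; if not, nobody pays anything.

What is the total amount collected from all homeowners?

Total value 79 ≥ cost 61, so it is built.
Homeowner 1: others sum to 60; max(0, 61 - 60) = 1.
Homeowner 2: others sum to 54; max(0, 61 - 54) = 7.
Homeowner 3: others sum to 52; max(0, 61 - 52) = 9.
Homeowner 4: others sum to 71; max(0, 61 - 71) = 0.
Total collected = 1 + 7 + 9 + 0 = 17.

17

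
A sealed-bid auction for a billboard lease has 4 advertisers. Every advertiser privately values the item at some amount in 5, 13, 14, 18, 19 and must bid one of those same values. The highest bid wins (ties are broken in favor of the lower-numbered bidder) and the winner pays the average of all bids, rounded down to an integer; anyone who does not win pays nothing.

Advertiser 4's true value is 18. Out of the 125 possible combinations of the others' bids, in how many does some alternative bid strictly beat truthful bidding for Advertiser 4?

Others bid (5, 5, 5): truth gives 10; bid 13 gives 11 > 10. Violating.
Others bid (5, 5, 13): truth gives 8; bid 14 gives 9 > 8. Violating.
Others bid (5, 5, 18): truth gives 0; bid 19 gives 7 > 0. Violating.
Others bid (5, 13, 5): truth gives 8; bid 14 gives 9 > 8. Violating.
Others bid (5, 5, 14): truth gives 8; no alternative beats it.
Others bid (5, 5, 19): truth gives 0; no alternative beats it.
(Checking all 125 profiles: 44 have a profitable deviation, 81 do not.)

44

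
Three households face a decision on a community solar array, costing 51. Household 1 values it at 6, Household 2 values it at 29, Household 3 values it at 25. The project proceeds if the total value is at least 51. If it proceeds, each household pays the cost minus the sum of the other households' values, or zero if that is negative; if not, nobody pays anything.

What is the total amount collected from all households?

Total value 60 ≥ cost 51, so it is built.
Household 1: others sum to 54; max(0, 51 - 54) = 0.
Household 2: others sum to 31; max(0, 51 - 31) = 20.
Household 3: others sum to 35; max(0, 51 - 35) = 16.
Total collected = 0 + 20 + 16 = 36.

36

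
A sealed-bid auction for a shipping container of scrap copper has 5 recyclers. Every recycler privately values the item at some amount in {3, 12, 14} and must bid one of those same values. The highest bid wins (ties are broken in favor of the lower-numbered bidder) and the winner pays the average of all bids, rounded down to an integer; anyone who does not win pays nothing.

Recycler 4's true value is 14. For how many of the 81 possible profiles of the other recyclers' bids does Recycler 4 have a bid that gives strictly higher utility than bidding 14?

2

Others bid (3, 3, 3, 3): truth gives 9; bid 12 gives 10 > 9. Violating.
Others bid (3, 3, 3, 12): truth gives 7; bid 12 gives 8 > 7. Violating.
Others bid (3, 3, 3, 14): truth gives 7; no alternative beats it.
Others bid (3, 3, 12, 3): truth gives 7; no alternative beats it.
(Checking all 81 profiles: 2 have a profitable deviation, 79 do not.)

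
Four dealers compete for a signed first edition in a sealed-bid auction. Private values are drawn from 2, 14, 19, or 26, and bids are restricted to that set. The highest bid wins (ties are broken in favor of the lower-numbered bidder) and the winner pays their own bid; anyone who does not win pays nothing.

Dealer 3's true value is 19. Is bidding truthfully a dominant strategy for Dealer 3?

No

Consider the case where Dealer 1 bids 2, Dealer 2 bids 2 and Dealer 4 bids 2.
Truthful bid 19: wins, pays 19, utility 19 - 19 = 0.
Bid 14 instead: wins, pays 14, utility 19 - 14 = 5.
Since 5 > 0, bidding 14 is strictly better here, so truthful bidding is not dominant.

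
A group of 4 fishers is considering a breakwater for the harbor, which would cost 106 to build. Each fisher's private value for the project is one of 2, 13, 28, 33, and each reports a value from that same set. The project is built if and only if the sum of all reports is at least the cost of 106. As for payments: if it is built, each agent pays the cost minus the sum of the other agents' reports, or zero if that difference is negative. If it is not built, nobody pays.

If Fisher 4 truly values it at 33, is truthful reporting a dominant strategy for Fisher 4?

Check each profile of the others' reports and compare truth against every alternative report.
Others report (13, 28, 33): truth gives 1, best alternative gives 0.
Others report (13, 33, 28): truth gives 1, best alternative gives 0.
Others report (28, 13, 33): truth gives 1, best alternative gives 0.
Others report (28, 33, 13): truth gives 1, best alternative gives 0.
Others report (33, 13, 28): truth gives 1, best alternative gives 0.
Others report (33, 28, 13): truth gives 1, best alternative gives 0.
(Remaining 58 profiles checked similarly; truth is weakly best in each.)
In every case the truthful report is at least as good as any alternative, so it is a dominant strategy.

Yes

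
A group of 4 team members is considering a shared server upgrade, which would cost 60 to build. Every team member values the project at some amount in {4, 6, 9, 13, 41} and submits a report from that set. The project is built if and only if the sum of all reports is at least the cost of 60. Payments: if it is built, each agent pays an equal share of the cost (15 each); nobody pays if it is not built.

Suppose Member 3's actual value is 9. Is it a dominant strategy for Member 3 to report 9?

No

Consider the case where Member 1 reports 4, Member 2 reports 6 and Member 4 reports 41.
Truthful report 9: project built, pays 15, utility 9 - 15 = -6.
Report 4 instead: project not built, utility 0.
Since 0 > -6, reporting 4 is strictly better here, so truthful reporting is not dominant.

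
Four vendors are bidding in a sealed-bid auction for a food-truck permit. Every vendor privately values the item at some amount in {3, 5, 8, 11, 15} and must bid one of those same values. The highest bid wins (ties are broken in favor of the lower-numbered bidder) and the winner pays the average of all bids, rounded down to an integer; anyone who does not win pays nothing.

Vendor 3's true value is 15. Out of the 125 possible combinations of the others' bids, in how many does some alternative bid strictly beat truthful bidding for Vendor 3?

Others bid (3, 3, 3): truth gives 9; bid 5 gives 12 > 9. Violating.
Others bid (3, 3, 5): truth gives 9; bid 5 gives 11 > 9. Violating.
Others bid (3, 3, 8): truth gives 8; bid 8 gives 10 > 8. Violating.
Others bid (3, 3, 11): truth gives 7; bid 11 gives 8 > 7. Violating.
Others bid (3, 3, 15): truth gives 6; no alternative beats it.
Others bid (3, 5, 15): truth gives 6; no alternative beats it.
(Checking all 125 profiles: 36 have a profitable deviation, 89 do not.)

36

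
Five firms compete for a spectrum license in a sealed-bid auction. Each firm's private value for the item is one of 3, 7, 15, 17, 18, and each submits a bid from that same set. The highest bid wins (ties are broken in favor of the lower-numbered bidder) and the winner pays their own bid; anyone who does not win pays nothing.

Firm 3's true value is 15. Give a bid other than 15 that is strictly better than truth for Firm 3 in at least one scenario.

7

Suppose Firm 1 bids 3, Firm 2 bids 3, Firm 4 bids 3 and Firm 5 bids 3.
Bid 15: wins, pays 15, utility 15 - 15 = 0.
Bid 7: wins, pays 7, utility 15 - 7 = 8.
So bidding 7 beats truth here (8 > 0).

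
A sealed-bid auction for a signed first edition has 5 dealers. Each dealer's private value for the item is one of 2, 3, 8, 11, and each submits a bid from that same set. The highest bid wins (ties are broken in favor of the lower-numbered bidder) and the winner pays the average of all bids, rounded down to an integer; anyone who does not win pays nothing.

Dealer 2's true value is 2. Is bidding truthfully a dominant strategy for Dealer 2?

Check each profile of the others' bids and compare truth against every alternative bid.
Others bid (2, 2, 2, 2): truth gives 0, best alternative gives 0.
Others bid (2, 2, 2, 3): truth gives 0, best alternative gives 0.
Others bid (2, 2, 2, 8): truth gives 0, best alternative gives 0.
Others bid (2, 2, 2, 11): truth gives 0, best alternative gives 0.
Others bid (2, 2, 3, 2): truth gives 0, best alternative gives 0.
Others bid (2, 2, 3, 3): truth gives 0, best alternative gives 0.
(Remaining 250 profiles checked similarly; truth is weakly best in each.)
In every case the truthful bid is at least as good as any alternative, so it is a dominant strategy.

Yes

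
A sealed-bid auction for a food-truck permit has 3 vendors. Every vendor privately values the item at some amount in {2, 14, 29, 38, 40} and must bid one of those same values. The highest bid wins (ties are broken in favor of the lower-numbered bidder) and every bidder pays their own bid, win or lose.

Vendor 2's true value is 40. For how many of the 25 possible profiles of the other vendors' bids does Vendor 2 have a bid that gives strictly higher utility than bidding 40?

17

Others bid (2, 2): truth gives 0; bid 14 gives 26 > 0. Violating.
Others bid (2, 14): truth gives 0; bid 14 gives 26 > 0. Violating.
Others bid (2, 29): truth gives 0; bid 29 gives 11 > 0. Violating.
Others bid (2, 38): truth gives 0; bid 38 gives 2 > 0. Violating.
Others bid (2, 40): truth gives 0; no alternative beats it.
Others bid (14, 40): truth gives 0; no alternative beats it.
(Checking all 25 profiles: 17 have a profitable deviation, 8 do not.)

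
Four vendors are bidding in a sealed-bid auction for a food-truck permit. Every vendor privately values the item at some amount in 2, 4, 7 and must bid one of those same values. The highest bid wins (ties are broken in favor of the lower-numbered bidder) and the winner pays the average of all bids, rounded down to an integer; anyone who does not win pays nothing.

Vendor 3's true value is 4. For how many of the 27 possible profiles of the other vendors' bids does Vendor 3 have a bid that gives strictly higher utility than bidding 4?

2

Others bid (2, 4, 2): truth gives 0; bid 7 gives 1 > 0. Violating.
Others bid (4, 2, 2): truth gives 0; bid 7 gives 1 > 0. Violating.
Others bid (2, 2, 2): truth gives 2; no alternative beats it.
Others bid (2, 2, 4): truth gives 1; no alternative beats it.
(Checking all 27 profiles: 2 have a profitable deviation, 25 do not.)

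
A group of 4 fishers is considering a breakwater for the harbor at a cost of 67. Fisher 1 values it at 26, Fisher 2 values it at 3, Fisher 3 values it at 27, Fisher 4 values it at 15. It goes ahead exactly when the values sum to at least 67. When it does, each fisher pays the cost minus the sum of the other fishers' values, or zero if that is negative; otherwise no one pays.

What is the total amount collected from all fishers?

56

Total value 71 ≥ cost 67, so it is built.
Fisher 1: others sum to 45; max(0, 67 - 45) = 22.
Fisher 2: others sum to 68; max(0, 67 - 68) = 0.
Fisher 3: others sum to 44; max(0, 67 - 44) = 23.
Fisher 4: others sum to 56; max(0, 67 - 56) = 11.
Total collected = 22 + 0 + 23 + 11 = 56.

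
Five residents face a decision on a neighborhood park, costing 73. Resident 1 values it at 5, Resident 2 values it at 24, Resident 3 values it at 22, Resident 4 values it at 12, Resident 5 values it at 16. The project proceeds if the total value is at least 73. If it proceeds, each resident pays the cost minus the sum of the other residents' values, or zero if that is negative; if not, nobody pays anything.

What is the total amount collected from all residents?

50

Total value 79 ≥ cost 73, so it is built.
Resident 1: others sum to 74; max(0, 73 - 74) = 0.
Resident 2: others sum to 55; max(0, 73 - 55) = 18.
Resident 3: others sum to 57; max(0, 73 - 57) = 16.
Resident 4: others sum to 67; max(0, 73 - 67) = 6.
Resident 5: others sum to 63; max(0, 73 - 63) = 10.
Total collected = 0 + 18 + 16 + 6 + 10 = 50.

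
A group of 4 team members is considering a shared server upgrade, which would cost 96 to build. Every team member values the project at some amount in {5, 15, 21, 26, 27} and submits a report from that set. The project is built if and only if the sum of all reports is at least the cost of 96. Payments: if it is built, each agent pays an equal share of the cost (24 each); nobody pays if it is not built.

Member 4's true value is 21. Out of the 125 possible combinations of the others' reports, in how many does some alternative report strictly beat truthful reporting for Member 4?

Others report (21, 27, 27): truth gives -3; report 5 gives 0 > -3. Violating.
Others report (26, 26, 26): truth gives -3; report 5 gives 0 > -3. Violating.
Others report (26, 26, 27): truth gives -3; report 5 gives 0 > -3. Violating.
Others report (26, 27, 26): truth gives -3; report 5 gives 0 > -3. Violating.
Others report (5, 5, 5): truth gives 0; no alternative beats it.
Others report (5, 5, 15): truth gives 0; no alternative beats it.
(Checking all 125 profiles: 11 have a profitable deviation, 114 do not.)

11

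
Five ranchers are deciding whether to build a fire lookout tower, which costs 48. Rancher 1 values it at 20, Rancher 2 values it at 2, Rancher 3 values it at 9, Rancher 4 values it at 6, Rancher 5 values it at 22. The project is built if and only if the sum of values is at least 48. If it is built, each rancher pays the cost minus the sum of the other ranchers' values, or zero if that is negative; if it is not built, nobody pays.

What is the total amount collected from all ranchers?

Total value 59 ≥ cost 48, so it is built.
Rancher 1: others sum to 39; max(0, 48 - 39) = 9.
Rancher 2: others sum to 57; max(0, 48 - 57) = 0.
Rancher 3: others sum to 50; max(0, 48 - 50) = 0.
Rancher 4: others sum to 53; max(0, 48 - 53) = 0.
Rancher 5: others sum to 37; max(0, 48 - 37) = 11.
Total collected = 9 + 0 + 0 + 0 + 11 = 20.

20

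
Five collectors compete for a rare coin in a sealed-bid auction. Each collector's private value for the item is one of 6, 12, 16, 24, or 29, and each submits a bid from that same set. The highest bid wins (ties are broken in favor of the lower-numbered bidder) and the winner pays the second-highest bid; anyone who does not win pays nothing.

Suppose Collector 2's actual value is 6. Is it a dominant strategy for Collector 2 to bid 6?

Check each profile of the others' bids and compare truth against every alternative bid.
Others bid (6, 6, 6, 12): truth gives 0, best alternative gives -6.
Others bid (6, 6, 12, 6): truth gives 0, best alternative gives -6.
Others bid (6, 6, 12, 12): truth gives 0, best alternative gives -6.
Others bid (6, 12, 6, 6): truth gives 0, best alternative gives -6.
Others bid (6, 12, 6, 12): truth gives 0, best alternative gives -6.
Others bid (6, 12, 12, 6): truth gives 0, best alternative gives -6.
(Remaining 619 profiles checked similarly; truth is weakly best in each.)
In every case the truthful bid is at least as good as any alternative, so it is a dominant strategy.

Yes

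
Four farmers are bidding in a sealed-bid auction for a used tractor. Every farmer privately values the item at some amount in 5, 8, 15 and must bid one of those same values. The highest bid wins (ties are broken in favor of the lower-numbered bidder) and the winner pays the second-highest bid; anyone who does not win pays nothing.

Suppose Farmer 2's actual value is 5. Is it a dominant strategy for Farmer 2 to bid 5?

Yes

Check each profile of the others' bids and compare truth against every alternative bid.
Others bid (5, 5, 8): truth gives 0, best alternative gives -3.
Others bid (5, 8, 5): truth gives 0, best alternative gives -3.
Others bid (5, 8, 8): truth gives 0, best alternative gives -3.
Others bid (5, 5, 5): truth gives 0, best alternative gives 0.
Others bid (5, 5, 15): truth gives 0, best alternative gives 0.
Others bid (5, 8, 15): truth gives 0, best alternative gives 0.
(Remaining 21 profiles checked similarly; truth is weakly best in each.)
In every case the truthful bid is at least as good as any alternative, so it is a dominant strategy.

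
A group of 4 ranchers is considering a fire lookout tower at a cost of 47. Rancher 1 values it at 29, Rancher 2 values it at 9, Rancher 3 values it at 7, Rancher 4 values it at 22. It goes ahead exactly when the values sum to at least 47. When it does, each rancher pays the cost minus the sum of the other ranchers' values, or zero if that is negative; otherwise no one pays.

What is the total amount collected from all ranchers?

11

Total value 67 ≥ cost 47, so it is built.
Rancher 1: others sum to 38; max(0, 47 - 38) = 9.
Rancher 2: others sum to 58; max(0, 47 - 58) = 0.
Rancher 3: others sum to 60; max(0, 47 - 60) = 0.
Rancher 4: others sum to 45; max(0, 47 - 45) = 2.
Total collected = 9 + 0 + 0 + 2 = 11.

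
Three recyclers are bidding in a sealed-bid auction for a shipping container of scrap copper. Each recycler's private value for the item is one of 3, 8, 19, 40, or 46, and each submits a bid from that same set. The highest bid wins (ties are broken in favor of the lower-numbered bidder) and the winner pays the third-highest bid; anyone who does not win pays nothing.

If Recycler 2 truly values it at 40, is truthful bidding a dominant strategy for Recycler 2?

No

Consider the case where Recycler 1 bids 3 and Recycler 3 bids 46.
Truthful bid 40: loses, pays 0, utility 0.
Bid 46 instead: wins, pays 3, utility 40 - 3 = 37.
Since 37 > 0, bidding 46 is strictly better here, so truthful bidding is not dominant.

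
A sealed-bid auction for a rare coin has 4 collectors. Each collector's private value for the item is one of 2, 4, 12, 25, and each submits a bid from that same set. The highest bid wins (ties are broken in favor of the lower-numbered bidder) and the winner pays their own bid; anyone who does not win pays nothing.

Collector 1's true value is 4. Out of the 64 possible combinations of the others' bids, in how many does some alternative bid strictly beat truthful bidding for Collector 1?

Others bid (2, 2, 2): truth gives 0; bid 2 gives 2 > 0. Violating.
Others bid (2, 2, 4): truth gives 0; no alternative beats it.
Others bid (2, 2, 12): truth gives 0; no alternative beats it.
(Checking all 64 profiles: 1 has a profitable deviation, 63 do not.)

1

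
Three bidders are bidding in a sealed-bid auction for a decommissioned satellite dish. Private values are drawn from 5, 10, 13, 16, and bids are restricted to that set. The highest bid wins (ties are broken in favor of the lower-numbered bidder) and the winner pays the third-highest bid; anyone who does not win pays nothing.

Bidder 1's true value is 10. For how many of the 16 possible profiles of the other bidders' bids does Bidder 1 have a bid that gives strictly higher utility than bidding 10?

Others bid (5, 13): truth gives 0; bid 13 gives 5 > 0. Violating.
Others bid (5, 16): truth gives 0; bid 16 gives 5 > 0. Violating.
Others bid (13, 5): truth gives 0; bid 13 gives 5 > 0. Violating.
Others bid (16, 5): truth gives 0; bid 16 gives 5 > 0. Violating.
Others bid (5, 5): truth gives 5; no alternative beats it.
Others bid (5, 10): truth gives 5; no alternative beats it.
(Checking all 16 profiles: 4 have a profitable deviation, 12 do not.)

4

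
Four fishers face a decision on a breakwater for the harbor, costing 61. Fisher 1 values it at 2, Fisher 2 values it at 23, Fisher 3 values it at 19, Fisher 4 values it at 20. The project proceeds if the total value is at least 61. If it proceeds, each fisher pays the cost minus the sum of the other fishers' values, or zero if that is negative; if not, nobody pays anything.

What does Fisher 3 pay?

16

Total value 64 ≥ cost 61, so the project is built.
The other fishers' values sum to 45.
Cost minus that sum is 61 - 45 = 16.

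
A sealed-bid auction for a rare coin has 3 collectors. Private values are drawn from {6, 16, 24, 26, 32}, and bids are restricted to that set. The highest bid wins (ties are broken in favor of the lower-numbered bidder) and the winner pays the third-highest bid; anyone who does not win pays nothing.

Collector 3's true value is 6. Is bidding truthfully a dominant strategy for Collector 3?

Yes

Check each profile of the others' bids and compare truth against every alternative bid.
Others bid (6, 6): truth gives 0, best alternative gives 0.
Others bid (6, 16): truth gives 0, best alternative gives 0.
Others bid (6, 24): truth gives 0, best alternative gives 0.
Others bid (6, 26): truth gives 0, best alternative gives 0.
Others bid (6, 32): truth gives 0, best alternative gives 0.
Others bid (16, 6): truth gives 0, best alternative gives 0.
(Remaining 19 profiles checked similarly; truth is weakly best in each.)
In every case the truthful bid is at least as good as any alternative, so it is a dominant strategy.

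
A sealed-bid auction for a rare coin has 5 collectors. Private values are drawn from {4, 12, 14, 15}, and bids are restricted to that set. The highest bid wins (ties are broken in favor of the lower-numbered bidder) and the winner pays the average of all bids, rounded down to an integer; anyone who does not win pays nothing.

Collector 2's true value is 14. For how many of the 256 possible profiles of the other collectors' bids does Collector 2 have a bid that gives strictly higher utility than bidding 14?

Others bid (4, 4, 4, 4): truth gives 8; bid 12 gives 9 > 8. Violating.
Others bid (4, 4, 4, 15): truth gives 0; bid 15 gives 6 > 0. Violating.
Others bid (4, 4, 12, 12): truth gives 5; bid 12 gives 6 > 5. Violating.
Others bid (4, 4, 12, 15): truth gives 0; bid 15 gives 4 > 0. Violating.
Others bid (4, 4, 4, 12): truth gives 7; no alternative beats it.
Others bid (4, 4, 4, 14): truth gives 6; no alternative beats it.
(Checking all 256 profiles: 118 have a profitable deviation, 138 do not.)

118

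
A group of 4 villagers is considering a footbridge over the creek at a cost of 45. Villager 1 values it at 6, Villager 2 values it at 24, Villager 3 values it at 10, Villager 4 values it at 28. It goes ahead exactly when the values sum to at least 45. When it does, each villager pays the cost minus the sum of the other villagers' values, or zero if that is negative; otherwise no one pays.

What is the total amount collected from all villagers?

6

Total value 68 ≥ cost 45, so it is built.
Villager 1: others sum to 62; max(0, 45 - 62) = 0.
Villager 2: others sum to 44; max(0, 45 - 44) = 1.
Villager 3: others sum to 58; max(0, 45 - 58) = 0.
Villager 4: others sum to 40; max(0, 45 - 40) = 5.
Total collected = 0 + 1 + 0 + 5 = 6.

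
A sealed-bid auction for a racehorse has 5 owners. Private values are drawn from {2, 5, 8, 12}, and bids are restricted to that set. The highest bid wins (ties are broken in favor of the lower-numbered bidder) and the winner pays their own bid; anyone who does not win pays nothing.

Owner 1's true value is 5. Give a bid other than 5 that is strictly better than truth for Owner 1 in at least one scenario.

2

Suppose Owner 2 bids 2, Owner 3 bids 2, Owner 4 bids 2 and Owner 5 bids 2.
Bid 5: wins, pays 5, utility 5 - 5 = 0.
Bid 2: wins, pays 2, utility 5 - 2 = 3.
So bidding 2 beats truth here (3 > 0).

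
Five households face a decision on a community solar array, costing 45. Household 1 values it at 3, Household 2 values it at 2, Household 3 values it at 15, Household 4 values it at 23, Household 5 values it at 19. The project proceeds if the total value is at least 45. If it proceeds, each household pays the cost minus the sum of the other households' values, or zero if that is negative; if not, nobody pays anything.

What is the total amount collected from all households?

Total value 62 ≥ cost 45, so it is built.
Household 1: others sum to 59; max(0, 45 - 59) = 0.
Household 2: others sum to 60; max(0, 45 - 60) = 0.
Household 3: others sum to 47; max(0, 45 - 47) = 0.
Household 4: others sum to 39; max(0, 45 - 39) = 6.
Household 5: others sum to 43; max(0, 45 - 43) = 2.
Total collected = 0 + 0 + 0 + 6 + 2 = 8.

8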